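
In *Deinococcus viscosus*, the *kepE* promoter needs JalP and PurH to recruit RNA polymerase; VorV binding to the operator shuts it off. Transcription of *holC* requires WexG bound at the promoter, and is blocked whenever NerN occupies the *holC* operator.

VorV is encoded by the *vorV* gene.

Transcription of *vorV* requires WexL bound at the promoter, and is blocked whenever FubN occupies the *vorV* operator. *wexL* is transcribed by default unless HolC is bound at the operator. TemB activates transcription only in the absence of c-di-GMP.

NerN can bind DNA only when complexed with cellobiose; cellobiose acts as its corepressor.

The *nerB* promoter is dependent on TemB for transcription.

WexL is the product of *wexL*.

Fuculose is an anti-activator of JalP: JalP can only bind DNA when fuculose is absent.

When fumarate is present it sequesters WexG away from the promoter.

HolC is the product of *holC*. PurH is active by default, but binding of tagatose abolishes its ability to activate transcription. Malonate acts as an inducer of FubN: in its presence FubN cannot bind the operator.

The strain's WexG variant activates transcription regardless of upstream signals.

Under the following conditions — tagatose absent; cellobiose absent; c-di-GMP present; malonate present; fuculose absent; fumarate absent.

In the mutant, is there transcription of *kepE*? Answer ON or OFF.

ON

Malonate is present, so FubN is inactive.
Cellobiose is absent, so NerN is inactive.
WexG is constitutively active in this strain.
No repressor is bound and WexG is active, so *holC* is transcribed.
So HolC is produced and active.
With repressor HolC bound, *wexL* is not transcribed.
So WexL is not produced.
Required activator WexL is absent, so *vorV* is not transcribed.
So VorV is not produced.
Fuculose is absent, so JalP is active.
Tagatose is absent, so PurH is active.
No repressor is bound and JalP and PurH are active, so *kepE* is transcribed.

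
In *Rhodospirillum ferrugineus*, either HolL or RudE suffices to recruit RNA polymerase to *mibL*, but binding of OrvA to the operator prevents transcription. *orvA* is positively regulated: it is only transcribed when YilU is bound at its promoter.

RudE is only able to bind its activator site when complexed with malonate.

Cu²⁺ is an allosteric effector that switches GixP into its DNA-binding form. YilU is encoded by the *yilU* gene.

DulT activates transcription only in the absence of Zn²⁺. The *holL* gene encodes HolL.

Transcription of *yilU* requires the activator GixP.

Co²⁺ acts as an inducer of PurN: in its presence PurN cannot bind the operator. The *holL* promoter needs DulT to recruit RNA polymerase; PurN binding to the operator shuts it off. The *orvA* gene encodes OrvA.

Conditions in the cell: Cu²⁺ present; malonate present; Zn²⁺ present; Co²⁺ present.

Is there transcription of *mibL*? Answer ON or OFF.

OFF

Cu²⁺ is present, so GixP is active.
No repressor is bound and GixP is active, so *yilU* is transcribed.
So YilU is produced and active.
No repressor is bound and YilU is active, so *orvA* is transcribed.
So OrvA is produced and active.
Zn²⁺ is present, so DulT is inactive.
Co²⁺ is present, so PurN is inactive.
Required activator DulT is absent, so *holL* is not transcribed.
So HolL is not produced.
Malonate is present, so RudE is active.
With repressor OrvA bound, *mibL* is not transcribed.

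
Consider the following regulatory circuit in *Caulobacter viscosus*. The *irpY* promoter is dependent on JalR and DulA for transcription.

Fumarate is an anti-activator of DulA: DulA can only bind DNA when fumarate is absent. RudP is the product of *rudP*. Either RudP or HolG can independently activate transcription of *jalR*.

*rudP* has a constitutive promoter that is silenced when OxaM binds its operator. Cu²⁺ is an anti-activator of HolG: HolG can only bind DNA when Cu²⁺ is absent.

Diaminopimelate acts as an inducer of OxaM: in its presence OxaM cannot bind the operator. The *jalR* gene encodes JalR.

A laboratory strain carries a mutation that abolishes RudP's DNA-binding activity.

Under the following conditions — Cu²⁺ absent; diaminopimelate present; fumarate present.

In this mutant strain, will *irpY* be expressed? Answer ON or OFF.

RudP is non-functional in this strain, so it has no effect.
Cu²⁺ is absent, so HolG is active.
Activator HolG is present, so *jalR* is transcribed.
So JalR is produced and active.
Fumarate is present, so DulA is inactive.
Required activator DulA is absent, so *irpY* is not transcribed.

OFF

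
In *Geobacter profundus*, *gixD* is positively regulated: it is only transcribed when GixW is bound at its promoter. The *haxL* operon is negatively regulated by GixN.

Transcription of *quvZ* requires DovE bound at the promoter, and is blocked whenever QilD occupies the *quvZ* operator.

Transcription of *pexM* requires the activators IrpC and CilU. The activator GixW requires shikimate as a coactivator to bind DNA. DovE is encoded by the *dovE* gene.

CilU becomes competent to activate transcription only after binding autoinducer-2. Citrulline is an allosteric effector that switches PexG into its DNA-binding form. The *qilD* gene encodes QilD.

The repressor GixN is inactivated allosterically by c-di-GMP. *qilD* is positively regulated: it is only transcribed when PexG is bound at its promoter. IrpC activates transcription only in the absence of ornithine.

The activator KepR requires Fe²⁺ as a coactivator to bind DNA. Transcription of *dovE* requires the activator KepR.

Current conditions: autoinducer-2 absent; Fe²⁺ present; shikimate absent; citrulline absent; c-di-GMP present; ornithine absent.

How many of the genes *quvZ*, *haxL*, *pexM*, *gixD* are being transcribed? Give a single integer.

2

Citrulline is absent, so PexG is inactive.
Required activator PexG is absent, so *qilD* is not transcribed.
So QilD is not produced.
Fe²⁺ is present, so KepR is active.
No repressor is bound and KepR is active, so *dovE* is transcribed.
So DovE is produced and active.
No repressor is bound and DovE is active, so *quvZ* is transcribed.
→ *quvZ* is ON.
c-di-GMP is present, so GixN is inactive.
With no repressor bound, *haxL* is transcribed.
→ *haxL* is ON.
Ornithine is absent, so IrpC is active.
Autoinducer-2 is absent, so CilU is inactive.
Required activator CilU is absent, so *pexM* is not transcribed.
→ *pexM* is OFF.
Shikimate is absent, so GixW is inactive.
Required activator GixW is absent, so *gixD* is not transcribed.
→ *gixD* is OFF.
2 of the 4 genes are transcribed.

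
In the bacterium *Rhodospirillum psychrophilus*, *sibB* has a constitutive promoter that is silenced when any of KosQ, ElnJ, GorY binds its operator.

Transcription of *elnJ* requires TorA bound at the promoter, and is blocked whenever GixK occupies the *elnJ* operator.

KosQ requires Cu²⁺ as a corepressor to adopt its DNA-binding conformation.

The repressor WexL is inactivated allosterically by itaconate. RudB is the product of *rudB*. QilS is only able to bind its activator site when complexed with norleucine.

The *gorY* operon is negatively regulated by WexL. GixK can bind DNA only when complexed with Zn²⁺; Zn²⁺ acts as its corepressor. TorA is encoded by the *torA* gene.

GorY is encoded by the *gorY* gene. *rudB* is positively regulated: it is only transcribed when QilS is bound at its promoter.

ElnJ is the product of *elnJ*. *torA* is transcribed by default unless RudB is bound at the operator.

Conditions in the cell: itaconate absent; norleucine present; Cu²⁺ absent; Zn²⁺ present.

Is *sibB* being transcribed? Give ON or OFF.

ON

Cu²⁺ is absent, so KosQ is inactive.
Norleucine is present, so QilS is active.
No repressor is bound and QilS is active, so *rudB* is transcribed.
So RudB is produced and active.
With repressor RudB bound, *torA* is not transcribed.
So TorA is not produced.
Zn²⁺ is present, so GixK is active.
With repressor GixK bound, *elnJ* is not transcribed.
So ElnJ is not produced.
Itaconate is absent, so WexL is active.
With repressor WexL bound, *gorY* is not transcribed.
So GorY is not produced.
With no repressor bound, *sibB* is transcribed.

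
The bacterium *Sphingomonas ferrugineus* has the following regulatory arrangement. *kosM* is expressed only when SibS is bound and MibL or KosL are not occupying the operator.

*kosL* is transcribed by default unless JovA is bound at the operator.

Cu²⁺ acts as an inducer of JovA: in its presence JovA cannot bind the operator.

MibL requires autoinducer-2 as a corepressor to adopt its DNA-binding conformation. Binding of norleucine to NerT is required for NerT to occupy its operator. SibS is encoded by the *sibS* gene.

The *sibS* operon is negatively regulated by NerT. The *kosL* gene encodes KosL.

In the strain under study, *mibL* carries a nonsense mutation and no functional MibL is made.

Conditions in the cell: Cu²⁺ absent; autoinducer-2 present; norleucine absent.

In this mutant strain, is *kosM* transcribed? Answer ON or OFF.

MibL is non-functional in this strain, so it has no effect.
Norleucine is absent, so NerT is inactive.
With no repressor bound, *sibS* is transcribed.
So SibS is produced and active.
Cu²⁺ is absent, so JovA is active.
With repressor JovA bound, *kosL* is not transcribed.
So KosL is not produced.
No repressor is bound and SibS is active, so *kosM* is transcribed.

ON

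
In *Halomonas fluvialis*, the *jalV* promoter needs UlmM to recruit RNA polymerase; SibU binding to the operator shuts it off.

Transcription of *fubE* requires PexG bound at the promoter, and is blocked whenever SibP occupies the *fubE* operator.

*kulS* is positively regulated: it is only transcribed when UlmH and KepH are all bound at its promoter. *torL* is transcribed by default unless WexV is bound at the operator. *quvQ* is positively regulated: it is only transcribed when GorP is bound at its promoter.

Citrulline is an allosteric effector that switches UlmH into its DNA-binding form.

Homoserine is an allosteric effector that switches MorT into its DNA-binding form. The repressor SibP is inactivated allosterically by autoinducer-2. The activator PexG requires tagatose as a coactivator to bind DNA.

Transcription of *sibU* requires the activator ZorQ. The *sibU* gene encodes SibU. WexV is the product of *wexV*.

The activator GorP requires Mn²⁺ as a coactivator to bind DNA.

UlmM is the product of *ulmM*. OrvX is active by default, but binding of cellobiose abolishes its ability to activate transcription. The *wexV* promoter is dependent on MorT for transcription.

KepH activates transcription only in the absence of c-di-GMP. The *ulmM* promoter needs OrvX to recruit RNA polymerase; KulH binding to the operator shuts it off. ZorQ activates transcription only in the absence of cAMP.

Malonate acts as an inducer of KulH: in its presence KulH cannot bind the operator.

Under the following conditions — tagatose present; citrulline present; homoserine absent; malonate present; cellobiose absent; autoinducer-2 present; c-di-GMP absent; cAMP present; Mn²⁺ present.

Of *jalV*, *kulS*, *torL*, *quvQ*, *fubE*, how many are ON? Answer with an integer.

Cellobiose is absent, so OrvX is active.
Malonate is present, so KulH is inactive.
No repressor is bound and OrvX is active, so *ulmM* is transcribed.
So UlmM is produced and active.
cAMP is present, so ZorQ is inactive.
Required activator ZorQ is absent, so *sibU* is not transcribed.
So SibU is not produced.
No repressor is bound and UlmM is active, so *jalV* is transcribed.
→ *jalV* is ON.
Citrulline is present, so UlmH is active.
c-di-GMP is absent, so KepH is active.
No repressor is bound and UlmH and KepH are active, so *kulS* is transcribed.
→ *kulS* is ON.
Homoserine is absent, so MorT is inactive.
Required activator MorT is absent, so *wexV* is not transcribed.
So WexV is not produced.
With no repressor bound, *torL* is transcribed.
→ *torL* is ON.
Mn²⁺ is present, so GorP is active.
No repressor is bound and GorP is active, so *quvQ* is transcribed.
→ *quvQ* is ON.
Tagatose is present, so PexG is active.
Autoinducer-2 is present, so SibP is inactive.
No repressor is bound and PexG is active, so *fubE* is transcribed.
→ *fubE* is ON.
5 of the 5 genes are transcribed.

5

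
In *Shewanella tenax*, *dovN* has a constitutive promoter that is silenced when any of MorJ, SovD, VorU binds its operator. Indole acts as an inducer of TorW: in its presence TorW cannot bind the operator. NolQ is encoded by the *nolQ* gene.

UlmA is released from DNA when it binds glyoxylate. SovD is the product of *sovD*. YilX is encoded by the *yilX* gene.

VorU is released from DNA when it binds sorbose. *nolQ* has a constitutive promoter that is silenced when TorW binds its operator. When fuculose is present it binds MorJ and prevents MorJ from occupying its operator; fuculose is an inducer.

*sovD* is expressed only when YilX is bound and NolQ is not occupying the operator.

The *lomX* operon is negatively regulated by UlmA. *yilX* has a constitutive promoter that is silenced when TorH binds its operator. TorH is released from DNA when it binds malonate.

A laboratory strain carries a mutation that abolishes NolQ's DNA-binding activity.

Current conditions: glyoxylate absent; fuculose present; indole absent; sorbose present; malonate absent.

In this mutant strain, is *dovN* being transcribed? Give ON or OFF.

ON

Fuculose is present, so MorJ is inactive.
Malonate is absent, so TorH is active.
With repressor TorH bound, *yilX* is not transcribed.
So YilX is not produced.
NolQ is non-functional in this strain, so it has no effect.
Required activator YilX is absent, so *sovD* is not transcribed.
So SovD is not produced.
Sorbose is present, so VorU is inactive.
With no repressor bound, *dovN* is transcribed.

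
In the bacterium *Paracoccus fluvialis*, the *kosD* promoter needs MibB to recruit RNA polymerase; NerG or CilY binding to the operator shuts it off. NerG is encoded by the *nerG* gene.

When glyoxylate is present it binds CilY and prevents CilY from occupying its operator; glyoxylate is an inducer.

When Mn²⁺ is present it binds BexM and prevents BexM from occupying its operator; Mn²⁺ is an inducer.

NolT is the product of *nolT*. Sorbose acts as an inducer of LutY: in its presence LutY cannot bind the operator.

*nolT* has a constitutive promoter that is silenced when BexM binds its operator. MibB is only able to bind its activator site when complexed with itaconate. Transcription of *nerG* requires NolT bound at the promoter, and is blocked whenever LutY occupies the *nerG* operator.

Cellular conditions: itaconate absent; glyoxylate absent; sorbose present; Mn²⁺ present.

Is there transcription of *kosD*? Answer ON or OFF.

OFF

Mn²⁺ is present, so BexM is inactive.
With no repressor bound, *nolT* is transcribed.
So NolT is produced and active.
Sorbose is present, so LutY is inactive.
No repressor is bound and NolT is active, so *nerG* is transcribed.
So NerG is produced and active.
Itaconate is absent, so MibB is inactive.
Glyoxylate is absent, so CilY is active.
With repressor NerG bound, *kosD* is not transcribed.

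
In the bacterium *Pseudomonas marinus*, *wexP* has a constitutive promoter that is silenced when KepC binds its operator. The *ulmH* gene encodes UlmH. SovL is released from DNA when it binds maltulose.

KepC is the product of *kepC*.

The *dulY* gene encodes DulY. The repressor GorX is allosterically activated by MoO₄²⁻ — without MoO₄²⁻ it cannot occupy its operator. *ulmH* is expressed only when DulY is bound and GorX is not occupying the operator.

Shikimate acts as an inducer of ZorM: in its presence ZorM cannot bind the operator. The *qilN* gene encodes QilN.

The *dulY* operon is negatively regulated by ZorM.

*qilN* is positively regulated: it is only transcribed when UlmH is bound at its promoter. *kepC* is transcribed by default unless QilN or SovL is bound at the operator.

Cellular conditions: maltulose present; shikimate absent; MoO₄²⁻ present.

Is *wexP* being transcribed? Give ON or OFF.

OFF

Shikimate is absent, so ZorM is active.
With repressor ZorM bound, *dulY* is not transcribed.
So DulY is not produced.
MoO₄²⁻ is present, so GorX is active.
With repressor GorX bound, *ulmH* is not transcribed.
So UlmH is not produced.
Required activator UlmH is absent, so *qilN* is not transcribed.
So QilN is not produced.
Maltulose is present, so SovL is inactive.
With no repressor bound, *kepC* is transcribed.
So KepC is produced and active.
With repressor KepC bound, *wexP* is not transcribed.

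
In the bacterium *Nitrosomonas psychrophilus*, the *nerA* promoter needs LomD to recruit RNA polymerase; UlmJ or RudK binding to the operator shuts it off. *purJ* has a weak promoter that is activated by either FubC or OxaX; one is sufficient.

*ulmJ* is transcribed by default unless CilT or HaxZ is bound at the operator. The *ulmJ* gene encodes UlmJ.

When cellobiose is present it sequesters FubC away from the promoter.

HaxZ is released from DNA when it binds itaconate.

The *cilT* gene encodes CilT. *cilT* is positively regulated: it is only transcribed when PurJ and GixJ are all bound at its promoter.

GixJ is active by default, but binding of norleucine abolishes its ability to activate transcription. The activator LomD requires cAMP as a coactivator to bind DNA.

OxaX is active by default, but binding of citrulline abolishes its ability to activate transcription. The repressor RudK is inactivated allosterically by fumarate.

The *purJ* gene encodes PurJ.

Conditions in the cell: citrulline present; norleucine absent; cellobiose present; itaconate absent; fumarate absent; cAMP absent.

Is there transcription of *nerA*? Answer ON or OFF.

OFF

cAMP is absent, so LomD is inactive.
Cellobiose is present, so FubC is inactive.
Citrulline is present, so OxaX is inactive.
No activator is available at the *purJ* promoter, so *purJ* is not transcribed.
So PurJ is not produced.
Norleucine is absent, so GixJ is active.
Required activator PurJ is absent, so *cilT* is not transcribed.
So CilT is not produced.
Itaconate is absent, so HaxZ is active.
With repressor HaxZ bound, *ulmJ* is not transcribed.
So UlmJ is not produced.
Fumarate is absent, so RudK is active.
With repressor RudK bound, *nerA* is not transcribed.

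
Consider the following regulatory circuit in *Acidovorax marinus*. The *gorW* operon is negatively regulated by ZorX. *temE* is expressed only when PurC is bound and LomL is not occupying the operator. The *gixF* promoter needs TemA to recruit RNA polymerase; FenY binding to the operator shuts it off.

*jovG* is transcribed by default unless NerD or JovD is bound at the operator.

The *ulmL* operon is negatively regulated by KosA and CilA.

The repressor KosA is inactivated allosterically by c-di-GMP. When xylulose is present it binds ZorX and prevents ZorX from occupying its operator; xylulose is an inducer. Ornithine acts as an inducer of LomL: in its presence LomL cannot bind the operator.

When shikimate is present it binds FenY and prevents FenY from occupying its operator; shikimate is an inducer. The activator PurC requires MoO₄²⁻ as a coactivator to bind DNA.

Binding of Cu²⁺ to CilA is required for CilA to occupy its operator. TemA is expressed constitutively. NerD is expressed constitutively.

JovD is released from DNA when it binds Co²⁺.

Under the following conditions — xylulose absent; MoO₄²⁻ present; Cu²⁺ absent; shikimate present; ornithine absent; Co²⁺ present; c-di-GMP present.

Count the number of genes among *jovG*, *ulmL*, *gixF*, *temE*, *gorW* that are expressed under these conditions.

NerD is produced constitutively and is active.
Co²⁺ is present, so JovD is inactive.
With repressor NerD bound, *jovG* is not transcribed.
→ *jovG* is OFF.
c-di-GMP is present, so KosA is inactive.
Cu²⁺ is absent, so CilA is inactive.
With no repressor bound, *ulmL* is transcribed.
→ *ulmL* is ON.
Shikimate is present, so FenY is inactive.
TemA is produced constitutively and is active.
No repressor is bound and TemA is active, so *gixF* is transcribed.
→ *gixF* is ON.
Ornithine is absent, so LomL is active.
MoO₄²⁻ is present, so PurC is active.
With repressor LomL bound, *temE* is not transcribed.
→ *temE* is OFF.
Xylulose is absent, so ZorX is active.
With repressor ZorX bound, *gorW* is not transcribed.
→ *gorW* is OFF.
2 of the 5 genes are transcribed.

2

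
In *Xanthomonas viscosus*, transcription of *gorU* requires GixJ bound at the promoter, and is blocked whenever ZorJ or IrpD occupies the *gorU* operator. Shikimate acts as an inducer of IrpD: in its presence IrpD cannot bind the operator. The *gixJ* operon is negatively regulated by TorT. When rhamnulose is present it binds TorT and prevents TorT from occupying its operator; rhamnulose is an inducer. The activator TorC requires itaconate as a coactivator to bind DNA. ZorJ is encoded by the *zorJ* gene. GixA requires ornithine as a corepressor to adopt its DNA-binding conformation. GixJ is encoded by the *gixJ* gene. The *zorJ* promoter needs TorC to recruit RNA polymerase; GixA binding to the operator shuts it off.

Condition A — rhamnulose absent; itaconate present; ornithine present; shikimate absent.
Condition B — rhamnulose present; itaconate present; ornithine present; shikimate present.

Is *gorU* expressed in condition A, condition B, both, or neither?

Condition A:
Rhamnulose is absent, so TorT is active.
With repressor TorT bound, *gixJ* is not transcribed.
So GixJ is not produced.
Itaconate is present, so TorC is active.
Ornithine is present, so GixA is active.
With repressor GixA bound, *zorJ* is not transcribed.
So ZorJ is not produced.
Shikimate is absent, so IrpD is active.
With repressor IrpD bound, *gorU* is not transcribed.
→ *gorU* is OFF in A.
Condition B:
Rhamnulose is present, so TorT is inactive.
With no repressor bound, *gixJ* is transcribed.
So GixJ is produced and active.
Itaconate is present, so TorC is active.
Ornithine is present, so GixA is active.
With repressor GixA bound, *zorJ* is not transcribed.
So ZorJ is not produced.
Shikimate is present, so IrpD is inactive.
No repressor is bound and GixJ is active, so *gorU* is transcribed.
→ *gorU* is ON in B.

B only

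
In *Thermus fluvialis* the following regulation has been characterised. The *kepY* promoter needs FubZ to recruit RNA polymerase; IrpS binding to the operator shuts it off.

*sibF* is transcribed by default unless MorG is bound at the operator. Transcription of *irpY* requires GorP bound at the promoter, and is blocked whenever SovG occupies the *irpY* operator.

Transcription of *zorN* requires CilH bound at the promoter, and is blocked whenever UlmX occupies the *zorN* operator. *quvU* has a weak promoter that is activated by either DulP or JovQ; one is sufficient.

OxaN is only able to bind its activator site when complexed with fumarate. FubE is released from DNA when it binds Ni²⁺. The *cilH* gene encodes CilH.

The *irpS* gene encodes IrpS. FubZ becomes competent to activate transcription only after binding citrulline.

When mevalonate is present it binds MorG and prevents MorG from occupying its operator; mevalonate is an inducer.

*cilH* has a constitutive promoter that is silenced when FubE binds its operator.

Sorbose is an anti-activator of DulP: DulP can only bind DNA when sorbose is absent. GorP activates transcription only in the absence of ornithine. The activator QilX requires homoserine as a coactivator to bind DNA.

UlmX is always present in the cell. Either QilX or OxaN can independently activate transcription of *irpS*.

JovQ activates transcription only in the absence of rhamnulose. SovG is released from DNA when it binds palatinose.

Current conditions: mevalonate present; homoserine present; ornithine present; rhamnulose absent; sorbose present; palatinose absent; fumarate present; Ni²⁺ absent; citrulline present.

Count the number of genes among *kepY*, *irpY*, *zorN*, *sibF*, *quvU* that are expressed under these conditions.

Homoserine is present, so QilX is active.
Fumarate is present, so OxaN is active.
Activator QilX is present, so *irpS* is transcribed.
So IrpS is produced and active.
Citrulline is present, so FubZ is active.
With repressor IrpS bound, *kepY* is not transcribed.
→ *kepY* is OFF.
Palatinose is absent, so SovG is active.
Ornithine is present, so GorP is inactive.
With repressor SovG bound, *irpY* is not transcribed.
→ *irpY* is OFF.
UlmX is produced constitutively and is active.
Ni²⁺ is absent, so FubE is active.
With repressor FubE bound, *cilH* is not transcribed.
So CilH is not produced.
With repressor UlmX bound, *zorN* is not transcribed.
→ *zorN* is OFF.
Mevalonate is present, so MorG is inactive.
With no repressor bound, *sibF* is transcribed.
→ *sibF* is ON.
Sorbose is present, so DulP is inactive.
Rhamnulose is absent, so JovQ is active.
Activator JovQ is present, so *quvU* is transcribed.
→ *quvU* is ON.
2 of the 5 genes are transcribed.

2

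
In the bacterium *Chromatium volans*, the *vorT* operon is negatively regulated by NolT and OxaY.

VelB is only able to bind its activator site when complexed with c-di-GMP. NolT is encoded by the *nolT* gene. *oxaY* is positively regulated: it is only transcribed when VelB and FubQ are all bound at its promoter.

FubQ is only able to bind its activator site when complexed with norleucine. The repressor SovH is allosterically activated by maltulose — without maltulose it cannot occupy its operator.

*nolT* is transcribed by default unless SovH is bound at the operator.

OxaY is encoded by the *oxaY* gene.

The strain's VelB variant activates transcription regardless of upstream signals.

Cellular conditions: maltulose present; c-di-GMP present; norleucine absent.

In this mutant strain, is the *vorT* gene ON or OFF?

Maltulose is present, so SovH is active.
With repressor SovH bound, *nolT* is not transcribed.
So NolT is not produced.
VelB is constitutively active in this strain.
Norleucine is absent, so FubQ is inactive.
Required activator FubQ is absent, so *oxaY* is not transcribed.
So OxaY is not produced.
With no repressor bound, *vorT* is transcribed.

ON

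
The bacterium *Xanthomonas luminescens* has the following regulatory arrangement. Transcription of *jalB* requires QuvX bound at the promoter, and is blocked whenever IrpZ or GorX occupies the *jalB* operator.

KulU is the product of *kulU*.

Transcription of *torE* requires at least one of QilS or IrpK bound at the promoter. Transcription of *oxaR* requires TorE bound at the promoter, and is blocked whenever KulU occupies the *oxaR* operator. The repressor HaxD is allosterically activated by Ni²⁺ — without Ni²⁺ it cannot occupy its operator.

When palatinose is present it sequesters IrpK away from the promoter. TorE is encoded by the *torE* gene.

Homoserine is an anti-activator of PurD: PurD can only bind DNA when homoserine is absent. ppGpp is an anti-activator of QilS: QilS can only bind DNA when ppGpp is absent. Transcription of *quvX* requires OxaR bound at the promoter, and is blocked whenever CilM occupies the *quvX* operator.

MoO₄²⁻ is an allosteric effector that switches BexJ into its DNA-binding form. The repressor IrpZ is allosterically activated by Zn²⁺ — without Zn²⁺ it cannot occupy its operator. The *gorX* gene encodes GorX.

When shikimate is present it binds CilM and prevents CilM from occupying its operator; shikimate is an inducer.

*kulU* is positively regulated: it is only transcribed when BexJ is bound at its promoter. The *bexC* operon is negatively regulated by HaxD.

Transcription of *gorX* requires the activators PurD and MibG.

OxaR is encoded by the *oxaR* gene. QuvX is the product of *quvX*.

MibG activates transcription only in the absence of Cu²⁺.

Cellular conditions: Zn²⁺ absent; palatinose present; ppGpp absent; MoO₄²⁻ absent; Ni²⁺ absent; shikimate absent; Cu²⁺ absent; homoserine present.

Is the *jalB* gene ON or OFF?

Zn²⁺ is absent, so IrpZ is inactive.
Homoserine is present, so PurD is inactive.
Cu²⁺ is absent, so MibG is active.
Required activator PurD is absent, so *gorX* is not transcribed.
So GorX is not produced.
ppGpp is absent, so QilS is active.
Palatinose is present, so IrpK is inactive.
Activator QilS is present, so *torE* is transcribed.
So TorE is produced and active.
MoO₄²⁻ is absent, so BexJ is inactive.
Required activator BexJ is absent, so *kulU* is not transcribed.
So KulU is not produced.
No repressor is bound and TorE is active, so *oxaR* is transcribed.
So OxaR is produced and active.
Shikimate is absent, so CilM is active.
With repressor CilM bound, *quvX* is not transcribed.
So QuvX is not produced.
Required activator QuvX is absent, so *jalB* is not transcribed.

OFF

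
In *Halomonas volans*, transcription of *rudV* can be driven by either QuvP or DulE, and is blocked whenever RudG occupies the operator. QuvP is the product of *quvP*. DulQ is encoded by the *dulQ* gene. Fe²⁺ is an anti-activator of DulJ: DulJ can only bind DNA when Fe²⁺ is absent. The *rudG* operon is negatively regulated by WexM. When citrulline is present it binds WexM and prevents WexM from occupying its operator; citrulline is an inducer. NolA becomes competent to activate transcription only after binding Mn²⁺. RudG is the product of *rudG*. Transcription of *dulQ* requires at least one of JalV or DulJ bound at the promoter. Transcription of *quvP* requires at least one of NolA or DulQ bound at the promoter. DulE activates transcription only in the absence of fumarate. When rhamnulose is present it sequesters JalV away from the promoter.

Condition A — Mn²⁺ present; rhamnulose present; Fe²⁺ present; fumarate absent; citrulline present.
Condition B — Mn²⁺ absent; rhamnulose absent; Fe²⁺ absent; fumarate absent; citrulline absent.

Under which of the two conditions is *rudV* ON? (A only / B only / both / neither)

Condition A:
Mn²⁺ is present, so NolA is active.
Rhamnulose is present, so JalV is inactive.
Fe²⁺ is present, so DulJ is inactive.
No activator is available at the *dulQ* promoter, so *dulQ* is not transcribed.
So DulQ is not produced.
Activator NolA is present, so *quvP* is transcribed.
So QuvP is produced and active.
Fumarate is absent, so DulE is active.
Citrulline is present, so WexM is inactive.
With no repressor bound, *rudG* is transcribed.
So RudG is produced and active.
With repressor RudG bound, *rudV* is not transcribed.
→ *rudV* is OFF in A.
Condition B:
Mn²⁺ is absent, so NolA is inactive.
Rhamnulose is absent, so JalV is active.
Fe²⁺ is absent, so DulJ is active.
Activator JalV is present, so *dulQ* is transcribed.
So DulQ is produced and active.
Activator DulQ is present, so *quvP* is transcribed.
So QuvP is produced and active.
Fumarate is absent, so DulE is active.
Citrulline is absent, so WexM is active.
With repressor WexM bound, *rudG* is not transcribed.
So RudG is not produced.
Activator QuvP is present, so *rudV* is transcribed.
→ *rudV* is ON in B.

B only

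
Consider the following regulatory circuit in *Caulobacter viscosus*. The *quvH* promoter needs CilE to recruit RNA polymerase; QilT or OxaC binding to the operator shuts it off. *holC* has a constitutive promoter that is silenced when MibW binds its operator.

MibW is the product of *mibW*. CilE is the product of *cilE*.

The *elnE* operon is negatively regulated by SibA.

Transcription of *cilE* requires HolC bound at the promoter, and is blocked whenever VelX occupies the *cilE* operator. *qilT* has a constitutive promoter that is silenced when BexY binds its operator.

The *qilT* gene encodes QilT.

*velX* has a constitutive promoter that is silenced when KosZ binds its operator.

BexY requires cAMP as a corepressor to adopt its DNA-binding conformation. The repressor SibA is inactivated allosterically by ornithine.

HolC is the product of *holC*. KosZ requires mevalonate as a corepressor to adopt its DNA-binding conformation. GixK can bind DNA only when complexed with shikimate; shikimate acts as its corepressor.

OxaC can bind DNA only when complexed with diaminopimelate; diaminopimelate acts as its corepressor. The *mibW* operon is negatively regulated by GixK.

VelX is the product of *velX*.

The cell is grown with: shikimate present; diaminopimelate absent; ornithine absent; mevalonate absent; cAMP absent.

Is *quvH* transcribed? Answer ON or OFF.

OFF

cAMP is absent, so BexY is inactive.
With no repressor bound, *qilT* is transcribed.
So QilT is produced and active.
Diaminopimelate is absent, so OxaC is inactive.
Shikimate is present, so GixK is active.
With repressor GixK bound, *mibW* is not transcribed.
So MibW is not produced.
With no repressor bound, *holC* is transcribed.
So HolC is produced and active.
Mevalonate is absent, so KosZ is inactive.
With no repressor bound, *velX* is transcribed.
So VelX is produced and active.
With repressor VelX bound, *cilE* is not transcribed.
So CilE is not produced.
With repressor QilT bound, *quvH* is not transcribed.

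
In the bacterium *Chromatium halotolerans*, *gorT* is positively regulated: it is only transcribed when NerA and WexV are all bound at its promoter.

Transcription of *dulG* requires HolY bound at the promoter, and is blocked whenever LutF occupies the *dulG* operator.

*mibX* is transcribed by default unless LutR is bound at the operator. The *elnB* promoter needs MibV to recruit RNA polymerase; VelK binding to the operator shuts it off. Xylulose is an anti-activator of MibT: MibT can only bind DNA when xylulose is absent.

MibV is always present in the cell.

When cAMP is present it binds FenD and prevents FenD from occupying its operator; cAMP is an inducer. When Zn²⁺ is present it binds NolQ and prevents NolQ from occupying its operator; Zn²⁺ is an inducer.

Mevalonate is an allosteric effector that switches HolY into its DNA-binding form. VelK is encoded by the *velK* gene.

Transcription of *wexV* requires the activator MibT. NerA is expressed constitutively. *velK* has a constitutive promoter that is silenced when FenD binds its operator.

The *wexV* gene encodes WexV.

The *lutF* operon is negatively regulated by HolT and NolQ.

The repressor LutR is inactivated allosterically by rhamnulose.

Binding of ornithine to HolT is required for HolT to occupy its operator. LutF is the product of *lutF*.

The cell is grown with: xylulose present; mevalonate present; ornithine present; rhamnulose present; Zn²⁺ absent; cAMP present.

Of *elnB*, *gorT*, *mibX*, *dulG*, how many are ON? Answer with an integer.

cAMP is present, so FenD is inactive.
With no repressor bound, *velK* is transcribed.
So VelK is produced and active.
MibV is produced constitutively and is active.
With repressor VelK bound, *elnB* is not transcribed.
→ *elnB* is OFF.
NerA is produced constitutively and is active.
Xylulose is present, so MibT is inactive.
Required activator MibT is absent, so *wexV* is not transcribed.
So WexV is not produced.
Required activator WexV is absent, so *gorT* is not transcribed.
→ *gorT* is OFF.
Rhamnulose is present, so LutR is inactive.
With no repressor bound, *mibX* is transcribed.
→ *mibX* is ON.
Ornithine is present, so HolT is active.
Zn²⁺ is absent, so NolQ is active.
With repressor HolT bound, *lutF* is not transcribed.
So LutF is not produced.
Mevalonate is present, so HolY is active.
No repressor is bound and HolY is active, so *dulG* is transcribed.
→ *dulG* is ON.
2 of the 4 genes are transcribed.

2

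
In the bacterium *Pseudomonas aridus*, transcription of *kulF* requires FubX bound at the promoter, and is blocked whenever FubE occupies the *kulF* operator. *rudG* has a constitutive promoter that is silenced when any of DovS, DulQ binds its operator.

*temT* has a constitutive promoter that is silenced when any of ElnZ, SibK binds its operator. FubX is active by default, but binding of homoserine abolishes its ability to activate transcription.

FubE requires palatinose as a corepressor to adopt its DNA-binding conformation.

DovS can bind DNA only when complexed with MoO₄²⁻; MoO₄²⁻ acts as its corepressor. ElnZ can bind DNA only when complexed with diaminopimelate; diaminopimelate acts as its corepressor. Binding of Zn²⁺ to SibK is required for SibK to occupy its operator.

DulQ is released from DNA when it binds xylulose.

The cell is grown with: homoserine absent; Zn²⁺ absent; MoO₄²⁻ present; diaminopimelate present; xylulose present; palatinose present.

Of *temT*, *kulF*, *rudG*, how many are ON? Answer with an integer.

Diaminopimelate is present, so ElnZ is active.
Zn²⁺ is absent, so SibK is inactive.
With repressor ElnZ bound, *temT* is not transcribed.
→ *temT* is OFF.
Homoserine is absent, so FubX is active.
Palatinose is present, so FubE is active.
With repressor FubE bound, *kulF* is not transcribed.
→ *kulF* is OFF.
MoO₄²⁻ is present, so DovS is active.
Xylulose is present, so DulQ is inactive.
With repressor DovS bound, *rudG* is not transcribed.
→ *rudG* is OFF.
0 of the 3 genes are transcribed.

0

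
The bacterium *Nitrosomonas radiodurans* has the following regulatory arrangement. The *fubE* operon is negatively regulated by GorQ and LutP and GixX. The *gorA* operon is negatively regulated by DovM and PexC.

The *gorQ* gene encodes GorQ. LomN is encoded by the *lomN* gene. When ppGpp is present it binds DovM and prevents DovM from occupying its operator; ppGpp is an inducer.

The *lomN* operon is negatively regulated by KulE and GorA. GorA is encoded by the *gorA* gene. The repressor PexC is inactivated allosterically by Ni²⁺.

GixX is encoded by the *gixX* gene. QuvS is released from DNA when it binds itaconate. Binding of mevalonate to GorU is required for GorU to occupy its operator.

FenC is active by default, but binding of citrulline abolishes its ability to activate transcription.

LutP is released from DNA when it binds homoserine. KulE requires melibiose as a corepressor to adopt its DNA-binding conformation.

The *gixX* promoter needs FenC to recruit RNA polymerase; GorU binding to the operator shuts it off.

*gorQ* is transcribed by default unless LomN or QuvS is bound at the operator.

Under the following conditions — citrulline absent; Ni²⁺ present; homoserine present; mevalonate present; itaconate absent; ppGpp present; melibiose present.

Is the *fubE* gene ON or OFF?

ON

Melibiose is present, so KulE is active.
ppGpp is present, so DovM is inactive.
Ni²⁺ is present, so PexC is inactive.
With no repressor bound, *gorA* is transcribed.
So GorA is produced and active.
With repressor KulE bound, *lomN* is not transcribed.
So LomN is not produced.
Itaconate is absent, so QuvS is active.
With repressor QuvS bound, *gorQ* is not transcribed.
So GorQ is not produced.
Homoserine is present, so LutP is inactive.
Mevalonate is present, so GorU is active.
Citrulline is absent, so FenC is active.
With repressor GorU bound, *gixX* is not transcribed.
So GixX is not produced.
With no repressor bound, *fubE* is transcribed.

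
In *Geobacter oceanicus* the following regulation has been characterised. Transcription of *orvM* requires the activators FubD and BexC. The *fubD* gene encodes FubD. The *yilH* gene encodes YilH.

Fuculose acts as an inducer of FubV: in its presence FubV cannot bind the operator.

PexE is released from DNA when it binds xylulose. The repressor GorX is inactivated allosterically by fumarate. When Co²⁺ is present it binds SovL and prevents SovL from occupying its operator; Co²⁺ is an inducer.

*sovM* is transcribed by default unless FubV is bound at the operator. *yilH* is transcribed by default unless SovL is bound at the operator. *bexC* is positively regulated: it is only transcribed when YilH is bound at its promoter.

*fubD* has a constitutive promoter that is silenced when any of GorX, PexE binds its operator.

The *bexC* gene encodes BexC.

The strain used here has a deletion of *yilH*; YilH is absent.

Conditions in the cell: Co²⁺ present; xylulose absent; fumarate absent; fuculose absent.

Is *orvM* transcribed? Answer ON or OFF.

Fumarate is absent, so GorX is active.
Xylulose is absent, so PexE is active.
With repressor GorX bound, *fubD* is not transcribed.
So FubD is not produced.
YilH is non-functional in this strain, so it has no effect.
Required activator YilH is absent, so *bexC* is not transcribed.
So BexC is not produced.
Required activator FubD is absent, so *orvM* is not transcribed.

OFF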